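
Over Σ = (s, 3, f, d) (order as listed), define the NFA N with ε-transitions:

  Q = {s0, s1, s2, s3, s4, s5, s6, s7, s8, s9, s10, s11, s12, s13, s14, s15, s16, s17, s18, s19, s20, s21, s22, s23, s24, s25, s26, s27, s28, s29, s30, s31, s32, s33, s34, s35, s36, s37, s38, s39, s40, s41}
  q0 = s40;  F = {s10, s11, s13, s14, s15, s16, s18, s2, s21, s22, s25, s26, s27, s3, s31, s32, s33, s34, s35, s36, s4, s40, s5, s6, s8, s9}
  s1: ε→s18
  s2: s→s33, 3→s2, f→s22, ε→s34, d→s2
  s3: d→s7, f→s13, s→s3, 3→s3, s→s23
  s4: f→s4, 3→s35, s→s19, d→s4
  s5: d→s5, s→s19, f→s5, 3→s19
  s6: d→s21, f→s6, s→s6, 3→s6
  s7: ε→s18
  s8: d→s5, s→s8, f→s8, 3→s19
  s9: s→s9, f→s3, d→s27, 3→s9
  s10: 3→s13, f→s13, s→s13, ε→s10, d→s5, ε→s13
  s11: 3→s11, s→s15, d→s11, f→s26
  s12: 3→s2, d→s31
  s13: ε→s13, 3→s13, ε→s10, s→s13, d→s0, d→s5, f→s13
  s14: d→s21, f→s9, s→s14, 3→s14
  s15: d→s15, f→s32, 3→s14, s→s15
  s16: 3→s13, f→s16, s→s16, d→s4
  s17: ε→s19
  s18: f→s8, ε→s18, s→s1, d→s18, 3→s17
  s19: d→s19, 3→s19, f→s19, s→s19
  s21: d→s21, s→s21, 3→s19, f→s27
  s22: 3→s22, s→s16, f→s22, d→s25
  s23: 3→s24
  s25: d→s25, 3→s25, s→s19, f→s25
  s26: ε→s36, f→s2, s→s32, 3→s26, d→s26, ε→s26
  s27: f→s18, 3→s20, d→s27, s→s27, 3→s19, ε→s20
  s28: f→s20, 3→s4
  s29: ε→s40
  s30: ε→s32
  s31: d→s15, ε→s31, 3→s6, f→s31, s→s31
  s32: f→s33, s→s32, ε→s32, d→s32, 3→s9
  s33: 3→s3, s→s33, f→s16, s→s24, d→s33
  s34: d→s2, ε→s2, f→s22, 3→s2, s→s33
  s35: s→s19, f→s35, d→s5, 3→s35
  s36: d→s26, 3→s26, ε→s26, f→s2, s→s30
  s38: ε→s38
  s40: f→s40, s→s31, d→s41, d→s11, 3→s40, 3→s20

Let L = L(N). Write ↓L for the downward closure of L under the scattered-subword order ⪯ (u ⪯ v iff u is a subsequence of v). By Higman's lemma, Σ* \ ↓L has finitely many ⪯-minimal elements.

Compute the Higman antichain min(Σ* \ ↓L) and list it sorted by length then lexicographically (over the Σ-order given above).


min(Σ*\↓L) = [s3d3, dfffds].

|Q|=42, |F|=26, |δ|=138 (19 ε).
min D↑ (24 st, q0=0, F={10}): 0:s→1,3→0,f→0,d→2 1:s→1,3→3,f→1,d→4 2:s→4,3→2,f→5,d→2 3:s→3,3→3,f→3,d→6 4:s→4,3→7,f→8,d→4 5:s→8,3→5,f→9,d→5 6:s→6,3→10,f→11,d→6 7:s→7,3→7,f→12,d→6 8:s→8,3→12,f→13,d→8 9:s→13,3→9,f→14,d→9 10:s→10,3→10,f→10,d→10 11:s→11,3→10,f→15,d→11 12:s→12,3→12,f→16,d→11 13:s→13,3→16,f→17,d→13 14:s→17,3→14,f→14,d→18 15:s→15,3→10,f→19,d→15 16:s→16,3→16,f→20,d→15 17:s→17,3→20,f→17,d→21 18:s→10,3→18,f→18,d→18 19:s→19,3→10,f→19,d→22 20:s→20,3→20,f→20,d→22 21:s→10,3→23,f→21,d→21 22:s→10,3→10,f→22,d→22 23:s→10,3→23,f→23,d→22.
's3d3': N↓-sim [36, 27, 20, 11, 3] end={s17,s19,s20} — reject; 4/4 del acc.
'dfffds': |S_i|=[36, 33, 28, 21, 11, 6, 1] end={s19} ∉↓L; 6/6 single-dels accept.
2 minimals (antichain).


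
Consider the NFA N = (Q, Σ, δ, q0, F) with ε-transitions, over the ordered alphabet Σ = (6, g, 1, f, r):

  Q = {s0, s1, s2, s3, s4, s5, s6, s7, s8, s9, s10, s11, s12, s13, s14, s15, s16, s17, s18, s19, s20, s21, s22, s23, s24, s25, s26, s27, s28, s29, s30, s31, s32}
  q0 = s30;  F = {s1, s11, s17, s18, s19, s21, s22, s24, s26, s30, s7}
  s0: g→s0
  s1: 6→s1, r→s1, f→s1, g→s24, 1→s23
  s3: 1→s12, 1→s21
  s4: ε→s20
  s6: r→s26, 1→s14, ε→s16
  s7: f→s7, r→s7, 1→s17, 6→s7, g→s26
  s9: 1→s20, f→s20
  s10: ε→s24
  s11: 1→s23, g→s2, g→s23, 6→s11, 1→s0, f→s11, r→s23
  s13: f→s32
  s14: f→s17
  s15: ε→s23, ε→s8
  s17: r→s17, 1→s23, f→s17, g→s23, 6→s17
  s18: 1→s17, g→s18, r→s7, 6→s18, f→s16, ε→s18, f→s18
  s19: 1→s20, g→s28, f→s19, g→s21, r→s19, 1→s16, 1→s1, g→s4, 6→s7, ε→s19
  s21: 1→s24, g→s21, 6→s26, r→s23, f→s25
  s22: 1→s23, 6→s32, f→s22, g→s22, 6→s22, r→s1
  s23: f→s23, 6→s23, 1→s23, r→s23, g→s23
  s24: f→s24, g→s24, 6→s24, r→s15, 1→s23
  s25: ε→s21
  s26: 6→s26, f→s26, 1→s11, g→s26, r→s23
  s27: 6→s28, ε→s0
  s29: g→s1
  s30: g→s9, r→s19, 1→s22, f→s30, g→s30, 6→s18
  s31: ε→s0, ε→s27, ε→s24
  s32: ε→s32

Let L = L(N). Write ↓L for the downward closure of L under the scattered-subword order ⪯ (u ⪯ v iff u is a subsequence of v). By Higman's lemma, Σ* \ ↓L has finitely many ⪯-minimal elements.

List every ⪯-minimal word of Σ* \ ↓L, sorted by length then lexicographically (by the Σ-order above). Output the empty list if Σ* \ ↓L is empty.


|Q|=33, |F|=11, |δ|=93 (13 ε).
min D↑ (12 st, q0=0, F={6}): 0:6→1,g→0,1→2,f→0,r→3 1:6→1,g→1,1→4,f→1,r→5 2:6→2,g→2,1→6,f→2,r→7 3:6→5,g→8,1→7,f→3,r→3 4:6→4,g→6,1→6,f→4,r→4 5:6→5,g→9,1→4,f→5,r→5 6:6→6,g→6,1→6,f→6,r→6 7:6→7,g→10,1→6,f→7,r→7 8:6→9,g→8,1→10,f→8,r→6 9:6→9,g→9,1→11,f→9,r→6 10:6→10,g→10,1→6,f→10,r→6 11:6→11,g→6,1→6,f→11,r→6 [Hopcroft].
'11': run [23, 13, 2] end={s0,s23} — reject; 2/2 del acc.
'61g': run [23, 15, 5, 3] end={s0,s2,s23} ∉↓L; 3/3 del acc.
'rgr': N↓-sim [23, 18, 13, 3] end={s15,s23,s8} — reject; 3/3 single-dels accept.
3 minimals (antichain).

A = [11, 61g, rgr].


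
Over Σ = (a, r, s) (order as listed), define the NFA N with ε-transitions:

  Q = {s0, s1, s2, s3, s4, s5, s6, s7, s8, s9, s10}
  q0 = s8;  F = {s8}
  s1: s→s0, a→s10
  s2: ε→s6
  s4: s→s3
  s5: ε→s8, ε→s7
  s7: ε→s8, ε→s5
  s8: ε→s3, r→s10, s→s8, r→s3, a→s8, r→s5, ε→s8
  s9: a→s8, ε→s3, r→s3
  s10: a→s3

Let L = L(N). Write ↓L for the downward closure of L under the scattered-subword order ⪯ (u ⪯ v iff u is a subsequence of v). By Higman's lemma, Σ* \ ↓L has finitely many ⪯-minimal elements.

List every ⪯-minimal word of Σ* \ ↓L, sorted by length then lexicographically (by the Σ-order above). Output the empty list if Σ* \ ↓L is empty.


A = [].

|Q|=11, |F|=1, |δ|=19 (8 ε).
min D↑ (1 st, q0=0, F={}): 0:a→0,r→0,s→0 (ε-aug+det+¬).
L(D↑) = ∅; no obstructions.


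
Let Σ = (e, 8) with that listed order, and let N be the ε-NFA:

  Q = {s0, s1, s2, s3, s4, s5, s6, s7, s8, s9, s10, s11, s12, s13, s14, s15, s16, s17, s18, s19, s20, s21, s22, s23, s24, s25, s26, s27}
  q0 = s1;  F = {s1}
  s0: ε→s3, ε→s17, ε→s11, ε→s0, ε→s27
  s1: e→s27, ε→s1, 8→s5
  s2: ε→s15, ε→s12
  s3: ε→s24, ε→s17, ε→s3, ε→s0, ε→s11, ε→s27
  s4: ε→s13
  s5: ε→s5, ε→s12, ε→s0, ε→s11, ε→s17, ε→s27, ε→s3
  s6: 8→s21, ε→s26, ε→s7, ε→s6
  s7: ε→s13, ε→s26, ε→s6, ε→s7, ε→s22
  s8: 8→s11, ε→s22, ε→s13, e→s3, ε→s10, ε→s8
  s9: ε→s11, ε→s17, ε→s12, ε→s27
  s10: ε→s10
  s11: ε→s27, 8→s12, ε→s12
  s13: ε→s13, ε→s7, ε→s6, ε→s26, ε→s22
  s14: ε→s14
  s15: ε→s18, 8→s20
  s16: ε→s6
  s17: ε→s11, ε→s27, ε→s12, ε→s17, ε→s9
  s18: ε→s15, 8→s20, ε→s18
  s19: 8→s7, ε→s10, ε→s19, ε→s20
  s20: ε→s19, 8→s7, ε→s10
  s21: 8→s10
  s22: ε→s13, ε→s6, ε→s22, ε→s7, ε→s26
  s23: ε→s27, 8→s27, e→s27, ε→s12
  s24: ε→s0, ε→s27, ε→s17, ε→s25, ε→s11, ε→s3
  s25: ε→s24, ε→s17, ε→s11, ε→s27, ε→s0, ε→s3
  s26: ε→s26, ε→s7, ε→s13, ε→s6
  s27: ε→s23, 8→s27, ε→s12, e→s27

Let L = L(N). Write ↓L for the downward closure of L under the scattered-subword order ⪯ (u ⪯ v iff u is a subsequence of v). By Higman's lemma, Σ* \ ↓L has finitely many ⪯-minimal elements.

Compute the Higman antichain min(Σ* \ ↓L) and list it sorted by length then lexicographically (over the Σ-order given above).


|Q|=28, |F|=1, |δ|=101 (86 ε).
min D↑ (2 st, q0=0, F={1}): 0:e→1,8→1 1:e→1,8→1 [Hopcroft].
'e': N↓-sim [12, 3] end={s12,s23,s27} rej; 1/1 single-dels accept.
'8': |S_i|=[12, 11] end={s0,s11,s12,s17,s23,s24,s25,s27,s3,s5,s9} — reject; 1/1 single-dels accept.
2 words, ⪯-incomp.

A = [e, 8].


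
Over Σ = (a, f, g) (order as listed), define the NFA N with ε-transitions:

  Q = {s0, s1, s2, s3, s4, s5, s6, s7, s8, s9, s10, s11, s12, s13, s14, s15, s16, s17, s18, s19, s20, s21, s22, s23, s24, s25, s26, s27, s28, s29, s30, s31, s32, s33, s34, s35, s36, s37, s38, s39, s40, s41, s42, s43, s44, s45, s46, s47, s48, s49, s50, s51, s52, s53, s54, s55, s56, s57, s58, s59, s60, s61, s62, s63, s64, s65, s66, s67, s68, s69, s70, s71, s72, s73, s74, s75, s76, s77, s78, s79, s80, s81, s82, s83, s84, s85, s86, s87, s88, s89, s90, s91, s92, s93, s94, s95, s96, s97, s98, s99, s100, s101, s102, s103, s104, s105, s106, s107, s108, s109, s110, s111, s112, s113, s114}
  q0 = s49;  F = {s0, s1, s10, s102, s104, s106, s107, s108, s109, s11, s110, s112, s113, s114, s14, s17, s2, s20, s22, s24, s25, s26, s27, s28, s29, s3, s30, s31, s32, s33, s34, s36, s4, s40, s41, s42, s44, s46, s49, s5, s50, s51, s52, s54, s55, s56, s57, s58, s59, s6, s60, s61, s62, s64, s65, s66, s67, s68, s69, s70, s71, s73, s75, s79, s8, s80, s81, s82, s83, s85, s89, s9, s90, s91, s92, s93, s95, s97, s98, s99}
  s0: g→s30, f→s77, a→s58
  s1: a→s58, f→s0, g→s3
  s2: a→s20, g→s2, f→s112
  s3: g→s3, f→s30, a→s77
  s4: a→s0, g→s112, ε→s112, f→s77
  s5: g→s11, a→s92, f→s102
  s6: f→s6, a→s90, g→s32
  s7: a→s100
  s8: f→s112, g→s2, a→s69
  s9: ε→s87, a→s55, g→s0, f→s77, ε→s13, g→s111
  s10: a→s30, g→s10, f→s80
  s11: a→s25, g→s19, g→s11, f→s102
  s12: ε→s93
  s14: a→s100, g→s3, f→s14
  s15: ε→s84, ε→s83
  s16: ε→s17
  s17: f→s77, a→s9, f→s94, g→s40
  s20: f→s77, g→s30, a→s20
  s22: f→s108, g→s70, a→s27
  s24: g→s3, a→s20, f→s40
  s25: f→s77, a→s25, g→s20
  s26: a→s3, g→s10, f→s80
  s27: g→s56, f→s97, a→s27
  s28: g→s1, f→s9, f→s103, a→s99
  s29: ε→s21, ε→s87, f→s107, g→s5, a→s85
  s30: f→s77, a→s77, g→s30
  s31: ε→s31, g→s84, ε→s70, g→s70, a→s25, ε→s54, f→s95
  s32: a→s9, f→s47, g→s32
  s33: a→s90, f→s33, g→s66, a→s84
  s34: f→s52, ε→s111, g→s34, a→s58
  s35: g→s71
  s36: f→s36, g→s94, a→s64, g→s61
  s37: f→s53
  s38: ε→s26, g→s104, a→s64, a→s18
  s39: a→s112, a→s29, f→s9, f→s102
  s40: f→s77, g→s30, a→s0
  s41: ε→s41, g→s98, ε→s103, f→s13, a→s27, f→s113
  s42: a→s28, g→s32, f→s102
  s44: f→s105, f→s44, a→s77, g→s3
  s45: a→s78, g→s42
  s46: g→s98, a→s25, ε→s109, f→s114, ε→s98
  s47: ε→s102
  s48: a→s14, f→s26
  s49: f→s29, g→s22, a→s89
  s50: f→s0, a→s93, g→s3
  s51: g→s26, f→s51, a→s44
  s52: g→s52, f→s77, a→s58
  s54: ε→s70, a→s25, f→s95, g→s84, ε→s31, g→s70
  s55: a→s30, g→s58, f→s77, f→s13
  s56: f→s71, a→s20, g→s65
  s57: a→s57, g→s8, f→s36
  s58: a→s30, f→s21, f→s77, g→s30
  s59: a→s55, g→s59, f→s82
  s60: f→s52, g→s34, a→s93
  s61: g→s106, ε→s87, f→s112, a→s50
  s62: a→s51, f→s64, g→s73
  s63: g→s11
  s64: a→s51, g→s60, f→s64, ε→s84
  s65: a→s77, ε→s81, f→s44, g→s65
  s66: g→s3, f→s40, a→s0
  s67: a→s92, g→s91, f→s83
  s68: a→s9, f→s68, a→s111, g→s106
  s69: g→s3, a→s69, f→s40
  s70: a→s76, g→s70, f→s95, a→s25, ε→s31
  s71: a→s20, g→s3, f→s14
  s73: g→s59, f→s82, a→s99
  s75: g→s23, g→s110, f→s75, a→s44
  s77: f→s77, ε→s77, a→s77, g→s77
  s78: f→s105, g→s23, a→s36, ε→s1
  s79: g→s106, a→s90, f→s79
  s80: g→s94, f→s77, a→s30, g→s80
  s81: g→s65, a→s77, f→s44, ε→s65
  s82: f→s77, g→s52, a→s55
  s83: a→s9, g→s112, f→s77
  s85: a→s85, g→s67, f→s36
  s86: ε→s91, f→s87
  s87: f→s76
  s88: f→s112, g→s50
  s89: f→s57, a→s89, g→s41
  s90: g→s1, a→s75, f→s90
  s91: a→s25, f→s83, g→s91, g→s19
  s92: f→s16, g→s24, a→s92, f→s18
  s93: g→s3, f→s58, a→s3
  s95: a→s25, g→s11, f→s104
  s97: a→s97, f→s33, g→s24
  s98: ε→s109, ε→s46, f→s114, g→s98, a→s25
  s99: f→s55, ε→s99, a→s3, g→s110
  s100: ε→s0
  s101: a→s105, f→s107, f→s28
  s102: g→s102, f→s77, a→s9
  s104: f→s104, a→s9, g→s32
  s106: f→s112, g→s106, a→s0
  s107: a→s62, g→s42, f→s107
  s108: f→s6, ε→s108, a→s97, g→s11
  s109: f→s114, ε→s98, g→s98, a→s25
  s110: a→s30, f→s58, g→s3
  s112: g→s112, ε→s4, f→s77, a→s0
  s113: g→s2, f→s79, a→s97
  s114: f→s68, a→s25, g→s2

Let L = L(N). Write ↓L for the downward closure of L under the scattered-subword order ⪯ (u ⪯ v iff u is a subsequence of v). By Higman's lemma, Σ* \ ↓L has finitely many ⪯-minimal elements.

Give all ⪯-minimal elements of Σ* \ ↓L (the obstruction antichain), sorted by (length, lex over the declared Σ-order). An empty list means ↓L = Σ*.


|Q|=115, |F|=80, |δ|=322 (36 ε).
min D↑ (75 st, q0=0, F={43}): 0:a→1,f→2,g→3 1:a→1,f→4,g→5 2:a→6,f→7,g→8 3:a→9,f→10,g→11 4:a→4,f→12,g→13 5:a→9,f→14,g→15 6:a→6,f→12,g→16 7:a→17,f→7,g→18 8:a→19,f→20,g→21 9:a→9,f→22,g→23 10:a→22,f→24,g→21 11:a→25,f→26,g→11 12:a→27,f→12,g→28 13:a→29,f→30,g→31 14:a→22,f→32,g→31 15:a→25,f→33,g→15 16:a→19,f→34,g→35 17:a→36,f→27,g→37 18:a→38,f→20,g→39 19:a→19,f→40,g→41 20:a→42,f→43,g→20 21:a→25,f→20,g→21 22:a→22,f→44,g→41 23:a→45,f→46,g→47 24:a→48,f→24,g→39 25:a→25,f→43,g→45 26:a→25,f→49,g→21 27:a→36,f→27,g→50 28:a→51,f→30,g→52 29:a→29,f→53,g→54 30:a→55,f→43,g→30 31:a→45,f→30,g→31 32:a→48,f→32,g→52 33:a→25,f→56,g→31 34:a→42,f→43,g→30 35:a→25,f→34,g→35 36:a→57,f→36,g→58 37:a→59,f→60,g→61 38:a→59,f→42,g→62 39:a→42,f→20,g→39 40:a→42,f→43,g→53 41:a→45,f→53,g→54 42:a→63,f→43,g→55 43:a→43,f→43,g→43 44:a→48,f→44,g→64 45:a→45,f→43,g→65 46:a→45,f→66,g→54 47:a→43,f→57,g→47 48:a→67,f→48,g→62 49:a→42,f→49,g→39 50:a→68,f→69,g→70 51:a→68,f→55,g→54 52:a→55,f→30,g→52 53:a→55,f→43,g→65 54:a→43,f→65,g→54 55:a→71,f→43,g→65 56:a→42,f→56,g→52 57:a→43,f→57,g→54 58:a→54,f→72,g→73 59:a→54,f→63,g→74 60:a→63,f→43,g→69 61:a→63,f→60,g→61 62:a→71,f→55,g→54 63:a→65,f→43,g→71 64:a→55,f→53,g→54 65:a→43,f→43,g→65 66:a→55,f→66,g→54 67:a→57,f→67,g→74 68:a→54,f→71,g→54 69:a→71,f→43,g→69 70:a→71,f→69,g→70 71:a→65,f→43,g→65 72:a→65,f→43,g→72 73:a→65,f→72,g→73 74:a→65,f→71,g→54.
'fgff': |S_i|=[96, 82, 56, 25, 5] end={s13,s21,s76,s77,s94} ∉↓L; 4/4 single-dels accept.
'ggaf': |S_i|=[96, 86, 57, 14, 4] end={s13,s21,s76,s77} — reject; 4/4 single-dels accept.
'gagga': N↓-sim [96, 86, 45, 22, 7, 1] end={s77} rej; 5/5 single-dels accept.
'afgaga': run [96, 79, 60, 32, 11, 3, 1] end={s77} — reject; 6/6 deletions ∈↓L.
'ffaaaa': N↓-sim [96, 82, 61, 39, 19, 5, 1] end={s77} rej; 6/6 single-dels accept.
5 obstructions.

Antichain: [fgff, ggaf, gagga, afgaga, ffaaaa].


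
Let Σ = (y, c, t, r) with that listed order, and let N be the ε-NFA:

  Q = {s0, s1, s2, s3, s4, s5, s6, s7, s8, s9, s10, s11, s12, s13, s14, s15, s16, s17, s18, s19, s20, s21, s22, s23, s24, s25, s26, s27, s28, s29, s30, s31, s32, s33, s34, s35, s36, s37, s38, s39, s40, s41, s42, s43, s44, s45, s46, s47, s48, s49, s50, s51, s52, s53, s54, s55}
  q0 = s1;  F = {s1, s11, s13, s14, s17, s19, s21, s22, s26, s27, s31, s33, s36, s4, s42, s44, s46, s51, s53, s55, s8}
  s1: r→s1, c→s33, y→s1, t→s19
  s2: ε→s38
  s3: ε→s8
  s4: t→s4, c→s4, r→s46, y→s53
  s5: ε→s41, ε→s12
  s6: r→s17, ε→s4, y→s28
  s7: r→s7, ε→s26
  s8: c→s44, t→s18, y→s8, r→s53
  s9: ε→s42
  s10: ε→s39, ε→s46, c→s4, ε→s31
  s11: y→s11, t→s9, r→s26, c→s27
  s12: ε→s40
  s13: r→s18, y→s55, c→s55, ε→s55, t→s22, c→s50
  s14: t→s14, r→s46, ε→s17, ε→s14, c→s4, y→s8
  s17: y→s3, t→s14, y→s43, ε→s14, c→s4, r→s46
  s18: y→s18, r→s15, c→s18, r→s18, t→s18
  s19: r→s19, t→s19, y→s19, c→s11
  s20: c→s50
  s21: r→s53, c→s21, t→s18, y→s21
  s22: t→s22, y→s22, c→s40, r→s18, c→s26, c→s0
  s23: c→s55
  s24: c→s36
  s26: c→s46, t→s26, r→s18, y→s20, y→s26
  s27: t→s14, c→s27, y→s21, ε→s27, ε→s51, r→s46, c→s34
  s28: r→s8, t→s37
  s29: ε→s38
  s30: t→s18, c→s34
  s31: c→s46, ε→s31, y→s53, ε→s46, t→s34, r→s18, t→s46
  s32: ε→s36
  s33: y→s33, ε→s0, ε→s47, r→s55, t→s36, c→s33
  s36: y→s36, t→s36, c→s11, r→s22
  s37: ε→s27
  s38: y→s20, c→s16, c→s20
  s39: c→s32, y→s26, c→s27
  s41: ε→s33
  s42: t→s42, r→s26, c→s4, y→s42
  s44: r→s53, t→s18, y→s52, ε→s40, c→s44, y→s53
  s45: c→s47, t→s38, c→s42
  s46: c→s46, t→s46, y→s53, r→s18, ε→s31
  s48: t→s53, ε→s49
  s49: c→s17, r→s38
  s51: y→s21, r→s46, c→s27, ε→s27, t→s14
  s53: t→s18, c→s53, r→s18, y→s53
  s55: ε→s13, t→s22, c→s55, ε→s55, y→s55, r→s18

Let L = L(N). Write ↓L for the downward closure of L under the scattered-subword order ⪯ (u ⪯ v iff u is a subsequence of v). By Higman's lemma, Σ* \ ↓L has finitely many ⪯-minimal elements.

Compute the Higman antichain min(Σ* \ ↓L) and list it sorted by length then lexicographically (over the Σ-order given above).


|Q|=56, |F|=21, |δ|=151 (31 ε).
min D↑ (18 st, q0=0, F={7}): 0:y→0,c→1,t→2,r→0 1:y→1,c→1,t→3,r→4 2:y→2,c→5,t→2,r→2 3:y→3,c→5,t→3,r→6 4:y→4,c→4,t→6,r→7 5:y→5,c→8,t→9,r→10 6:y→6,c→10,t→6,r→7 7:y→7,c→7,t→7,r→7 8:y→11,c→8,t→12,r→13 9:y→9,c→14,t→9,r→10 10:y→10,c→13,t→10,r→7 11:y→11,c→11,t→7,r→15 12:y→16,c→14,t→12,r→13 13:y→15,c→13,t→13,r→7 14:y→15,c→14,t→14,r→13 15:y→15,c→15,t→7,r→7 16:y→16,c→17,t→7,r→15 17:y→15,c→17,t→7,r→15 (ε-aug+det+¬).
'crr': |S_i|=[33, 31, 14, 2] end={s15,s18} rej; 3/3 single-dels accept.
'tccyt': N↓-sim [33, 28, 25, 19, 10, 2] end={s15,s18} rej; 5/5 single-dels accept.
'tctcyr': N↓-sim [33, 28, 25, 20, 11, 4, 2] end={s15,s18} ∉↓L; 6/6 single-dels accept.
3 words, ⪯-incomp.

min(Σ*\↓L) = [crr, tccyt, tctcyr].


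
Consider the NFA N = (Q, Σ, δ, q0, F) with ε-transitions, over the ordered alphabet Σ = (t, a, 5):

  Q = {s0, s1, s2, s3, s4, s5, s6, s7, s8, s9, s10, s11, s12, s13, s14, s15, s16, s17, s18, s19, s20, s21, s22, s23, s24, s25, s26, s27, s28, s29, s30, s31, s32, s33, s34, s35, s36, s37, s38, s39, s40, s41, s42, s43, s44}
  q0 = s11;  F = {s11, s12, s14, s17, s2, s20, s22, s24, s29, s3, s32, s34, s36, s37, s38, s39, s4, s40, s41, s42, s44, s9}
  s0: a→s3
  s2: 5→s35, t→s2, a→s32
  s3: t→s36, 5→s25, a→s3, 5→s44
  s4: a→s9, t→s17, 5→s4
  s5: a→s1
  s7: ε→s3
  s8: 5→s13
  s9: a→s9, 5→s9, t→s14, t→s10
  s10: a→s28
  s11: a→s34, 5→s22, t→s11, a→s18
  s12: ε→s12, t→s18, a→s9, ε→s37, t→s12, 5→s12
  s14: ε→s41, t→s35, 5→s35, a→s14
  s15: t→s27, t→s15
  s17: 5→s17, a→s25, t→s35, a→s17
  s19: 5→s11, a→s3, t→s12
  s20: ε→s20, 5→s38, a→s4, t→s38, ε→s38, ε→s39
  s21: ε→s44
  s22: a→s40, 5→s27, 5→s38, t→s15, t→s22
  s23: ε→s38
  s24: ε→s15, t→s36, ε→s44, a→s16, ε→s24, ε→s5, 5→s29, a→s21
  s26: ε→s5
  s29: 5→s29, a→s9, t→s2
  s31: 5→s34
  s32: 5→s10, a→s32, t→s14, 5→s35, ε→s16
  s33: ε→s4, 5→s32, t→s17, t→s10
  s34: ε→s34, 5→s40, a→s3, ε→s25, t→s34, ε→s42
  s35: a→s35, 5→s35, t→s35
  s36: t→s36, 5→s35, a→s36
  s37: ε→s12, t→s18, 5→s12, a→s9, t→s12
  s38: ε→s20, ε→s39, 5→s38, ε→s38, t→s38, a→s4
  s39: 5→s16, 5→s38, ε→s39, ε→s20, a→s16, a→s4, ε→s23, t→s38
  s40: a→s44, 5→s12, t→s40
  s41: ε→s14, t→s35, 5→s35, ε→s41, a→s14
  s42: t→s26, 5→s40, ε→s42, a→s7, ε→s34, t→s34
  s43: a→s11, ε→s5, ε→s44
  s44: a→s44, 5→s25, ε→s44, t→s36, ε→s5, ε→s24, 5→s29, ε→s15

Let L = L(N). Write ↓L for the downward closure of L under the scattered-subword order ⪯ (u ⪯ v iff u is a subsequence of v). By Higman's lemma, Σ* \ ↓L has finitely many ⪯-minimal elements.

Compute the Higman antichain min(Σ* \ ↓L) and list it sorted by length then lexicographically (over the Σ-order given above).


min(Σ*\↓L) = [aat5, 55att].

|Q|=45, |F|=22, |δ|=133 (36 ε).
min D↑ (17 st, q0=0, F={10}): 0:t→0,a→1,5→2 1:t→1,a→3,5→4 2:t→2,a→4,5→5 3:t→6,a→3,5→7 4:t→4,a→7,5→8 5:t→5,a→9,5→5 6:t→6,a→6,5→10 7:t→6,a→7,5→11 8:t→8,a→12,5→8 9:t→13,a→12,5→9 10:t→10,a→10,5→10 11:t→14,a→12,5→11 12:t→15,a→12,5→12 13:t→10,a→13,5→13 14:t→14,a→16,5→10 15:t→10,a→15,5→10 16:t→15,a→16,5→10 (ε-aug+det+¬).
'aat5': |S_i|=[36, 30, 22, 11, 3] end={s10,s28,s35} rej; 4/4 del acc.
'55att': |S_i|=[36, 30, 21, 11, 7, 1] end={s35} rej; 5/5 single-dels accept.
2 minimals (antichain).


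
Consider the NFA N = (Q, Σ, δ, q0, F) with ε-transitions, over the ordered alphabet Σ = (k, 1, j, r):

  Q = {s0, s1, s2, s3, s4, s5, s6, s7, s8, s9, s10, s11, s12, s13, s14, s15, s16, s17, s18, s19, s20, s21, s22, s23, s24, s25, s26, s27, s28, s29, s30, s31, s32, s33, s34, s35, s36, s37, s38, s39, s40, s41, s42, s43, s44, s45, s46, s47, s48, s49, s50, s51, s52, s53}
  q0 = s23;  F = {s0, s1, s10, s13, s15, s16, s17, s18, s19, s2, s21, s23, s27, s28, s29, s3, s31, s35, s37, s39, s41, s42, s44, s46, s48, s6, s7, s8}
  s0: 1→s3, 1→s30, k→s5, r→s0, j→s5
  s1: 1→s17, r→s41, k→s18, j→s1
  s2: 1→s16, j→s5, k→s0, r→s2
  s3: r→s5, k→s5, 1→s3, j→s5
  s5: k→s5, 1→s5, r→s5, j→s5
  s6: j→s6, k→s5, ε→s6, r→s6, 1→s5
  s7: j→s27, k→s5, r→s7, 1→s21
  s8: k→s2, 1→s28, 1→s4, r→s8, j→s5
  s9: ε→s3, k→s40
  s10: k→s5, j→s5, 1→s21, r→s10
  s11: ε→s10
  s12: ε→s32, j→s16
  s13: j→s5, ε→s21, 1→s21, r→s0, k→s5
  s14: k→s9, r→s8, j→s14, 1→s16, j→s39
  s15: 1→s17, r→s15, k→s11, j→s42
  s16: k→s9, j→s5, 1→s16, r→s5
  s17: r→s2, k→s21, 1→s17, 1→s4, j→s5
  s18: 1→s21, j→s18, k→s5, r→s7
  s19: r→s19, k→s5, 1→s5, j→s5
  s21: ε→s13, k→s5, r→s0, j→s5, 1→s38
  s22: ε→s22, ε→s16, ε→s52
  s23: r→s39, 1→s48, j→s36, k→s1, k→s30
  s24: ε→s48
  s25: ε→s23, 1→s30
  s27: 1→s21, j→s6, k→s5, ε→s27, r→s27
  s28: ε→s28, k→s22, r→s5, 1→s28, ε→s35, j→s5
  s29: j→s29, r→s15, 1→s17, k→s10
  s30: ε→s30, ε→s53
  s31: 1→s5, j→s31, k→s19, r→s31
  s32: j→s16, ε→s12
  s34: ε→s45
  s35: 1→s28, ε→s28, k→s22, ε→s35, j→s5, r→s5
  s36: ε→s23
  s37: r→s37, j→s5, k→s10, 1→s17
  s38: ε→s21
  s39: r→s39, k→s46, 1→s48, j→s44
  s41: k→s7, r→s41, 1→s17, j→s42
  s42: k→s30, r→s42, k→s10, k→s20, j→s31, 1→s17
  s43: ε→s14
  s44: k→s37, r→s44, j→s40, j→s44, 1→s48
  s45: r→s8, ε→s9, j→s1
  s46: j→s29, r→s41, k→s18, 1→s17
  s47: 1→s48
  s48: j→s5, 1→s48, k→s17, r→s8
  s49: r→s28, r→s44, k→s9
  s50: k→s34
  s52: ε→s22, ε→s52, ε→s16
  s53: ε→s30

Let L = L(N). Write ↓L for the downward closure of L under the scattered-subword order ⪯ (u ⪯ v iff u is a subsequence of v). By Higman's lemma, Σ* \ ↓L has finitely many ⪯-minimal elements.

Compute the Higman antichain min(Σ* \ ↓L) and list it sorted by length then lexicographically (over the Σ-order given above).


min(Σ*\↓L) = [1j, kkk, 1r1r, rjkj, krjj1].

|Q|=54, |F|=28, |δ|=167 (28 ε).
min D↑ (27 st, q0=0, F={7}): 0:k→1,1→2,j→0,r→3 1:k→4,1→5,j→1,r→6 2:k→5,1→2,j→7,r→8 3:k→9,1→2,j→10,r→3 4:k→7,1→11,j→4,r→12 5:k→11,1→5,j→7,r→13 6:k→12,1→5,j→14,r→6 7:k→7,1→7,j→7,r→7 8:k→13,1→15,j→7,r→8 9:k→4,1→5,j→16,r→6 10:k→17,1→2,j→10,r→10 11:k→7,1→11,j→7,r→18 12:k→7,1→11,j→19,r→12 13:k→18,1→20,j→7,r→13 14:k→21,1→5,j→22,r→14 15:k→20,1→15,j→7,r→7 16:k→21,1→5,j→16,r→23 17:k→21,1→5,j→7,r→17 18:k→7,1→24,j→7,r→18 19:k→7,1→11,j→25,r→19 20:k→24,1→20,j→7,r→7 21:k→7,1→11,j→7,r→21 22:k→26,1→7,j→22,r→22 23:k→21,1→5,j→14,r→23 24:k→7,1→24,j→7,r→7 25:k→7,1→7,j→25,r→25 26:k→7,1→7,j→7,r→26 [Hopcroft].
'1j': run [40, 20, 1] end={s5} ∉↓L; 2/2 del acc.
'kkk': N↓-sim [40, 32, 18, 2] end={s40,s5} — reject; 3/3 deletions ∈↓L.
'1r1r': |S_i|=[40, 20, 15, 12, 1] end={s5} ∉↓L; 4/4 deletions ∈↓L.
'rjkj': run [40, 37, 34, 21, 1] end={s5} ∉↓L; 4/4 del acc.
'krjj1': run [40, 32, 26, 21, 4, 1] end={s5} ∉↓L; 5/5 single-dels accept.
5 obstructions.


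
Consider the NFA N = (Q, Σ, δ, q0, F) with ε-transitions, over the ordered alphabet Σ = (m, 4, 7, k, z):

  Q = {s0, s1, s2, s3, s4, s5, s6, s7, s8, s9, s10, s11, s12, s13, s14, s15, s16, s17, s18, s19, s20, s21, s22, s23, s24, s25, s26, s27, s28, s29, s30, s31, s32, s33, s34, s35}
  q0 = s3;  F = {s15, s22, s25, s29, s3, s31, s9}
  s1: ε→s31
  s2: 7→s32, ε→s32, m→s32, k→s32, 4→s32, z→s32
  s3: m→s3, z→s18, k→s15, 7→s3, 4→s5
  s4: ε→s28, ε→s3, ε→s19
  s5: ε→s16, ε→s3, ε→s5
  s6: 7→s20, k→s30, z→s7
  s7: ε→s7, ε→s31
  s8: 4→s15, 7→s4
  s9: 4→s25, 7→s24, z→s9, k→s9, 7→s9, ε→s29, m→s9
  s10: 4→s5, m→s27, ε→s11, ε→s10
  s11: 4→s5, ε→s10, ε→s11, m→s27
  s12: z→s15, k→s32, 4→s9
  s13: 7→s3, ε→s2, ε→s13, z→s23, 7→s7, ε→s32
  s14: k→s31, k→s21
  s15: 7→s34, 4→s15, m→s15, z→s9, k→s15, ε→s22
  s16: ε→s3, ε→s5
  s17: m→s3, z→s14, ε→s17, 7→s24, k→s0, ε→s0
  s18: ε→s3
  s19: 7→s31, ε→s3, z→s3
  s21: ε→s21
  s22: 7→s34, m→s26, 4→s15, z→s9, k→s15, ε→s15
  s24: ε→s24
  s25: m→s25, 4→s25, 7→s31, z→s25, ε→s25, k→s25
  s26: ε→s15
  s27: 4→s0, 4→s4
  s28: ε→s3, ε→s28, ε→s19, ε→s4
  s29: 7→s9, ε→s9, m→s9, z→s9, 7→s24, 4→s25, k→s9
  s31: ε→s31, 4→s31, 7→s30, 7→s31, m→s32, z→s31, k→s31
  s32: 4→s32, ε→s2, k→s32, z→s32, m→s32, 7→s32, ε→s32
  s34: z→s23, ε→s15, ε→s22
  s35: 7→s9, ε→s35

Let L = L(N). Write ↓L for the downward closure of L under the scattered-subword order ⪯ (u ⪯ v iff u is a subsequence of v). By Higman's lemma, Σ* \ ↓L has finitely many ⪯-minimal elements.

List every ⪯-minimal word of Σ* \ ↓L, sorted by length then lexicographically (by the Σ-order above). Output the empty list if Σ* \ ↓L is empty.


min(Σ*\↓L) = [kz47m].

|Q|=36, |F|=7, |δ|=116 (41 ε).
min D↑ (6 st, q0=0, F={5}): 0:m→0,4→0,7→0,k→1,z→0 1:m→1,4→1,7→1,k→1,z→2 2:m→2,4→3,7→2,k→2,z→2 3:m→3,4→3,7→4,k→3,z→3 4:m→5,4→4,7→4,k→4,z→4 5:m→5,4→5,7→5,k→5,z→5.
'kz47m': N↓-sim [17, 13, 9, 5, 4, 2] end={s2,s32} rej; 5/5 single-dels accept.
1 minimals (antichain).


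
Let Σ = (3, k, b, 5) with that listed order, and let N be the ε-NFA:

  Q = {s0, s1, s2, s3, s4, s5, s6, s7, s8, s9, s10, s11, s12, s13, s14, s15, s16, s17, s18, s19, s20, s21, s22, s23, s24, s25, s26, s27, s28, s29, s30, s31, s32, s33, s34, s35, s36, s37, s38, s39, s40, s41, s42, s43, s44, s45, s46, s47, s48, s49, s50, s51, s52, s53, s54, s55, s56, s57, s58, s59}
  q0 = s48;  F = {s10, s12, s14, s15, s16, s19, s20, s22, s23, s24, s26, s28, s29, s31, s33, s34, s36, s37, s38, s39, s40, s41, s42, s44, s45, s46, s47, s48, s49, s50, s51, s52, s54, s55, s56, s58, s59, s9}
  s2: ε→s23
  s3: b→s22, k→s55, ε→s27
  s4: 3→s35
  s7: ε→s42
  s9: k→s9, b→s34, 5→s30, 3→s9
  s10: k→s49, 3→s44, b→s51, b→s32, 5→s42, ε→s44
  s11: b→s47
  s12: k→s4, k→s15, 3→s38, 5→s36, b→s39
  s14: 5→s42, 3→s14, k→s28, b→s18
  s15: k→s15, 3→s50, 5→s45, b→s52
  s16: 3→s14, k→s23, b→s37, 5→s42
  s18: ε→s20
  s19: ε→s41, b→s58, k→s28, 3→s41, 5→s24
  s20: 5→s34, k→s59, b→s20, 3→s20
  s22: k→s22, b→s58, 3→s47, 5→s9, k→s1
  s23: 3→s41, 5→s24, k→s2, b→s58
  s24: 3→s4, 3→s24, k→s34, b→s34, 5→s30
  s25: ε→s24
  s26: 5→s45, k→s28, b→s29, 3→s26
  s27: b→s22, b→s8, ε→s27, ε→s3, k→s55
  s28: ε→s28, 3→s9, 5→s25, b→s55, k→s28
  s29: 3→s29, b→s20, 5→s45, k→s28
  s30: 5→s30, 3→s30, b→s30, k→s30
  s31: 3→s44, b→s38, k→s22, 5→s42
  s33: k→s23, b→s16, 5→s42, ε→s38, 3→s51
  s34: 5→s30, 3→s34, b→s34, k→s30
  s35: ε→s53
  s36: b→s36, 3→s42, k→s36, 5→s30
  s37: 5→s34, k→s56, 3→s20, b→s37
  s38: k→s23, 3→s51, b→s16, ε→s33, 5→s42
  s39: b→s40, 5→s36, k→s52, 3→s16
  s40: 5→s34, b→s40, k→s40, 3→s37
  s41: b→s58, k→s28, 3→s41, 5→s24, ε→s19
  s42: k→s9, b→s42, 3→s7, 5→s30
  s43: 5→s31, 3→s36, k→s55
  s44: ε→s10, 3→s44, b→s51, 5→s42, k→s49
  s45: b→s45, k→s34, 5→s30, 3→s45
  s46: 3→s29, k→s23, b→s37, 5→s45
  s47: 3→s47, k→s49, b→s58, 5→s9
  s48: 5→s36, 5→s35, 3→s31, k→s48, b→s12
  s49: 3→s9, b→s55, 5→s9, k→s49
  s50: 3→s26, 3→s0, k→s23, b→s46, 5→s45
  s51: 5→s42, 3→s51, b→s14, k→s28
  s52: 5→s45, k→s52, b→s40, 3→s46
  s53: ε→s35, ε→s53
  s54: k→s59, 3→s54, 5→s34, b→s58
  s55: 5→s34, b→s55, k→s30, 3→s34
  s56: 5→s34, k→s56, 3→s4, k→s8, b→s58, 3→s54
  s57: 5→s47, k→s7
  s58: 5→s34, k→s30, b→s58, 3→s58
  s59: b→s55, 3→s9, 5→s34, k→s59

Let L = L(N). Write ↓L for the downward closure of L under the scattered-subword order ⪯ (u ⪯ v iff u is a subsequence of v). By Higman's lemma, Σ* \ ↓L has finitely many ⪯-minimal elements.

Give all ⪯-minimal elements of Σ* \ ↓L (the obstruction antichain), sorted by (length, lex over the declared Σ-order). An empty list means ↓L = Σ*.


|Q|=60, |F|=38, |δ|=193 (17 ε).
min D↑ (36 st, q0=0, F={10}): 0:3→1,k→0,b→2,5→3 1:3→4,k→5,b→6,5→7 2:3→6,k→8,b→9,5→3 3:3→7,k→3,b→3,5→10 4:3→4,k→11,b→12,5→7 5:3→13,k→5,b→14,5→15 6:3→12,k→16,b→17,5→7 7:3→7,k→15,b→7,5→10 8:3→18,k→8,b→19,5→20 9:3→17,k→19,b→21,5→3 10:3→10,k→10,b→10,5→10 11:3→15,k→11,b→22,5→15 12:3→12,k→23,b→24,5→7 13:3→13,k→11,b→14,5→15 14:3→14,k→10,b→14,5→25 15:3→15,k→15,b→25,5→10 16:3→26,k→16,b→14,5→27 17:3→24,k→16,b→28,5→7 18:3→29,k→16,b→30,5→20 19:3→30,k→19,b→21,5→20 20:3→20,k→25,b→20,5→10 21:3→28,k→21,b→21,5→25 22:3→25,k→10,b→22,5→25 23:3→15,k→23,b→22,5→27 24:3→24,k→23,b→31,5→7 25:3→25,k→10,b→25,5→10 26:3→26,k→23,b→14,5→27 27:3→27,k→25,b→25,5→10 28:3→31,k→32,b→28,5→25 29:3→29,k→23,b→33,5→20 30:3→33,k→16,b→28,5→20 31:3→31,k→34,b→31,5→25 32:3→35,k→32,b→14,5→25 33:3→33,k→23,b→31,5→20 34:3→15,k→34,b→22,5→25 35:3→35,k→34,b→14,5→25 [Hopcroft].
'55': run [50, 12, 1] end={s30} ∉↓L; 2/2 del acc.
'3kbk': |S_i|=[50, 43, 23, 4, 1] end={s30} ∉↓L; 4/4 single-dels accept.
'33k35': |S_i|=[50, 43, 30, 12, 7, 1] end={s30} rej; 5/5 single-dels accept.
'bk5kk': run [50, 42, 33, 8, 2, 1] end={s30} — reject; 5/5 deletions ∈↓L.
'bbb5k': N↓-sim [50, 42, 33, 20, 2, 1] end={s30} rej; 5/5 single-dels accept.
5 words, ⪯-incomp.

min(Σ*\↓L) = [55, 3kbk, 33k35, bk5kk, bbb5k].


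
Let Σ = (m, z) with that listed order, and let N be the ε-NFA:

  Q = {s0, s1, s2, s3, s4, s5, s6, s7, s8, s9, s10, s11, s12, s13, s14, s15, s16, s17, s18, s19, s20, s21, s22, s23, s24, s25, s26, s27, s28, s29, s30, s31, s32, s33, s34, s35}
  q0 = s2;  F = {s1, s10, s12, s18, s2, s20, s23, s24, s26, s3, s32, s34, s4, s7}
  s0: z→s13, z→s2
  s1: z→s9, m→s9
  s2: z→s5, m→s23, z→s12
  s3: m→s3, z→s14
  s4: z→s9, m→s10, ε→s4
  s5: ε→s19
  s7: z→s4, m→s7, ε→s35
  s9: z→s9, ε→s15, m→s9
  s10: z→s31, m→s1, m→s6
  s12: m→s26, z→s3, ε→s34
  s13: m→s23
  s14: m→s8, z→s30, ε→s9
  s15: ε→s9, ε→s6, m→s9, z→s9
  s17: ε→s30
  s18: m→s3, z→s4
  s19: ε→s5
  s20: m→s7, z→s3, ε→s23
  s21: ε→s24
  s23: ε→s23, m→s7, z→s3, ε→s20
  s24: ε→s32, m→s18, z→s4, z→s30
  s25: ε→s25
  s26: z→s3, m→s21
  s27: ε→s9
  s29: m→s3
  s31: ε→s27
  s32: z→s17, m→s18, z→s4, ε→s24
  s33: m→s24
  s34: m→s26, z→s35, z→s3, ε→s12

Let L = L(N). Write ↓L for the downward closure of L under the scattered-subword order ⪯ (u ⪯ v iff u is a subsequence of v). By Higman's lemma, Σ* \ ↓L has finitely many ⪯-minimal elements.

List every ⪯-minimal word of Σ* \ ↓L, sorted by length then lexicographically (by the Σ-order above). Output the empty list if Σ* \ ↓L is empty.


|Q|=36, |F|=14, |δ|=64 (20 ε).
min D↑ (12 st, q0=0, F={7}): 0:m→1,z→2 1:m→3,z→4 2:m→5,z→4 3:m→3,z→6 4:m→4,z→7 5:m→8,z→4 6:m→9,z→7 7:m→7,z→7 8:m→10,z→6 9:m→11,z→7 10:m→4,z→6 11:m→7,z→7.
'mzz': N↓-sim [27, 22, 13, 8] end={s14,s15,s27,s30,s31,s6,s8,s9} rej; 3/3 del acc.
'zzz': run [27, 23, 14, 8] end={s14,s15,s27,s30,s31,s6,s8,s9} rej; 3/3 deletions ∈↓L.
'mmzmmm': |S_i|=[27, 22, 19, 12, 8, 4, 3] end={s15,s6,s9} rej; 6/6 deletions ∈↓L.
'zmmmmz': N↓-sim [27, 23, 18, 17, 13, 11, 8] end={s14,s15,s27,s30,s31,s6,s8,s9} — reject; 6/6 deletions ∈↓L.
4 obstructions.

Antichain: [mzz, zzz, mmzmmm, zmmmmz].


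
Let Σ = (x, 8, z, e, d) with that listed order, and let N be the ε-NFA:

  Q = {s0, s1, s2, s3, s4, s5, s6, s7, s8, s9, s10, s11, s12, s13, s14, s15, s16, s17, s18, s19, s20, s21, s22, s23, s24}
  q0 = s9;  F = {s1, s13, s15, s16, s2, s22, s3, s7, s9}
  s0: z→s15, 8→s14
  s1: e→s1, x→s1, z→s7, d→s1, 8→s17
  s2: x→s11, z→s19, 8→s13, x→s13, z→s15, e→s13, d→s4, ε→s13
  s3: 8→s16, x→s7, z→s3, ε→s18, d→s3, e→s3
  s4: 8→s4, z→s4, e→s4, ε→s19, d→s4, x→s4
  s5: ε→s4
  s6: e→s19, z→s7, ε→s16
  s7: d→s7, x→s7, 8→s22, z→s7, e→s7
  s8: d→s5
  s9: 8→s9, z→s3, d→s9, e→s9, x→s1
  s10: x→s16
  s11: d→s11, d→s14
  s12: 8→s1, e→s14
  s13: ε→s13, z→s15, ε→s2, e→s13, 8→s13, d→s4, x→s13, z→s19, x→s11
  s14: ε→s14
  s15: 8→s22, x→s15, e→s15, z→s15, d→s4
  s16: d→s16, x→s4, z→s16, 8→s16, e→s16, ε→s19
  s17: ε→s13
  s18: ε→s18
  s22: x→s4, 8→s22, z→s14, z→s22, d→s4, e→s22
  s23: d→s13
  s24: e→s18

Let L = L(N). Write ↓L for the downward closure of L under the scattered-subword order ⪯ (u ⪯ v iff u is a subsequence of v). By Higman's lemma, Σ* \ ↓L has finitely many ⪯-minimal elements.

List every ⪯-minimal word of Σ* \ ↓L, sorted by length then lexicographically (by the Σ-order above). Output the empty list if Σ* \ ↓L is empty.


|Q|=25, |F|=9, |δ|=78 (11 ε).
min D↑ (9 st, q0=0, F={7}): 0:x→1,8→0,z→2,e→0,d→0 1:x→1,8→3,z→4,e→1,d→1 2:x→4,8→5,z→2,e→2,d→2 3:x→3,8→3,z→6,e→3,d→7 4:x→4,8→8,z→4,e→4,d→4 5:x→7,8→5,z→5,e→5,d→5 6:x→6,8→8,z→6,e→6,d→7 7:x→7,8→7,z→7,e→7,d→7 8:x→7,8→8,z→8,e→8,d→7.
'x8d': run [15, 11, 9, 4] end={s11,s14,s19,s4} — reject; 3/3 del acc.
'z8x': N↓-sim [15, 9, 5, 2] end={s19,s4} rej; 3/3 del acc.
2 obstructions.

Antichain: [x8d, z8x].


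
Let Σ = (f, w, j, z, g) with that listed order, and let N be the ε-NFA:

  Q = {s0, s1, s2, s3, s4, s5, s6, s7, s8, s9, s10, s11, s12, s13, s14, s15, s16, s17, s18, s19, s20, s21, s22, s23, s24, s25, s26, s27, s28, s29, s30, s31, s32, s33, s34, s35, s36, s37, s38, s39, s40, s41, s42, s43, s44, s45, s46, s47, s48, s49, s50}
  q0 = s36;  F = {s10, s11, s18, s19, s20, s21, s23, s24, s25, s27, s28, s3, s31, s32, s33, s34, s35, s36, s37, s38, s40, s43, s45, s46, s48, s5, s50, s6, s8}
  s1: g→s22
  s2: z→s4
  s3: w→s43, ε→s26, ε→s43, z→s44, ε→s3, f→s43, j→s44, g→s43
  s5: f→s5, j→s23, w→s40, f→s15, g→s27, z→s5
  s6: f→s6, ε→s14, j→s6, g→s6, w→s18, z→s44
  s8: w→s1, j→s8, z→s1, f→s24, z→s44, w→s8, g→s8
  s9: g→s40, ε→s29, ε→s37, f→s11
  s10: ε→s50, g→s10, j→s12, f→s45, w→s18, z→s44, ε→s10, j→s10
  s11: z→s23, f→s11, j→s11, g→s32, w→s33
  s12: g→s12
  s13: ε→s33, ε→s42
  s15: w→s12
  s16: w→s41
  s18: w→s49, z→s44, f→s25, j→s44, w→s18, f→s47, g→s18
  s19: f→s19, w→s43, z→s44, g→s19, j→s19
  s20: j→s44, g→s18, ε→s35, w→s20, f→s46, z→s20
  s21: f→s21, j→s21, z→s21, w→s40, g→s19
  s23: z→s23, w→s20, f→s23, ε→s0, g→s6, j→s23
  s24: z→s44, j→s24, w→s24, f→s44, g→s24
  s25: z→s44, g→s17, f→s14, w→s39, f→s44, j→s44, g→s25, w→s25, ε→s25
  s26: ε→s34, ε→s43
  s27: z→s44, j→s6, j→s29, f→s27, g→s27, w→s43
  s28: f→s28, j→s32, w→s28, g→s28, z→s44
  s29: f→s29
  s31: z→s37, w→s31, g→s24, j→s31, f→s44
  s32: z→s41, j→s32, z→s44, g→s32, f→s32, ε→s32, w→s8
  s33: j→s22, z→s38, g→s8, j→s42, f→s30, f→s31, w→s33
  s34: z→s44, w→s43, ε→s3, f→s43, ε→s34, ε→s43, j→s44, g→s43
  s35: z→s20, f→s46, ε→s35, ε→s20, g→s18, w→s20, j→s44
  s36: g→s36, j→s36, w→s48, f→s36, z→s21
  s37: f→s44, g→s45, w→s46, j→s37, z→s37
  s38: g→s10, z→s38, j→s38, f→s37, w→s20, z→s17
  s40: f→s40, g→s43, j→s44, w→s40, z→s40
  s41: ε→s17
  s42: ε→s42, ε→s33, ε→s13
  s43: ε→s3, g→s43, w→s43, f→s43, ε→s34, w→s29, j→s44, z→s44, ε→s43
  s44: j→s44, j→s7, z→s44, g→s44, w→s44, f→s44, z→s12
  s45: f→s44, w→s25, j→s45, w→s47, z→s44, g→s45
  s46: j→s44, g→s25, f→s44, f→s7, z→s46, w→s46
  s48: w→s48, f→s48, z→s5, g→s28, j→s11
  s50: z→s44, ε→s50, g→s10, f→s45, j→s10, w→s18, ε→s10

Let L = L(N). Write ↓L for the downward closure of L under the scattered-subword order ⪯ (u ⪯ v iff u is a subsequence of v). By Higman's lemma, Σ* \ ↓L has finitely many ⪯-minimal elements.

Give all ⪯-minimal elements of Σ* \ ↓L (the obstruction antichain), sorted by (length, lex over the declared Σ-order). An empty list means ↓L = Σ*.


|Q|=51, |F|=29, |δ|=207 (30 ε).
min D↑ (26 st, q0=0, F={12}): 0:f→0,w→1,j→0,z→2,g→0 1:f→1,w→1,j→3,z→4,g→5 2:f→2,w→6,j→2,z→2,g→7 3:f→3,w→8,j→3,z→9,g→10 4:f→4,w→6,j→9,z→4,g→11 5:f→5,w→5,j→10,z→12,g→5 6:f→6,w→6,j→12,z→6,g→13 7:f→7,w→13,j→7,z→12,g→7 8:f→14,w→8,j→8,z→15,g→16 9:f→9,w→17,j→9,z→9,g→18 10:f→10,w→16,j→10,z→12,g→10 11:f→11,w→13,j→18,z→12,g→11 12:f→12,w→12,j→12,z→12,g→12 13:f→13,w→13,j→12,z→12,g→13 14:f→12,w→14,j→14,z→19,g→20 15:f→19,w→17,j→15,z→15,g→21 16:f→20,w→16,j→16,z→12,g→16 17:f→22,w→17,j→12,z→17,g→23 18:f→18,w→23,j→18,z→12,g→18 19:f→12,w→22,j→19,z→19,g→24 20:f→12,w→20,j→20,z→12,g→20 21:f→24,w→23,j→21,z→12,g→21 22:f→12,w→22,j→12,z→22,g→25 23:f→25,w→23,j→12,z→12,g→23 24:f→12,w→25,j→24,z→12,g→24 25:f→12,w→25,j→12,z→12,g→25 [Hopcroft].
'wgz': N↓-sim [47, 44, 27, 7] end={s1,s12,s17,s22,s41,s44,s7} rej; 3/3 deletions ∈↓L.
'zwj': N↓-sim [47, 35, 19, 3] end={s12,s44,s7} rej; 3/3 single-dels accept.
'zgz': N↓-sim [47, 35, 22, 3] end={s12,s44,s7} ∉↓L; 3/3 single-dels accept.
'wjwff': run [47, 44, 34, 27, 14, 4] end={s12,s14,s44,s7} — reject; 5/5 single-dels accept.
4 words, ⪯-incomp.

A = [wgz, zwj, zgz, wjwff].
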